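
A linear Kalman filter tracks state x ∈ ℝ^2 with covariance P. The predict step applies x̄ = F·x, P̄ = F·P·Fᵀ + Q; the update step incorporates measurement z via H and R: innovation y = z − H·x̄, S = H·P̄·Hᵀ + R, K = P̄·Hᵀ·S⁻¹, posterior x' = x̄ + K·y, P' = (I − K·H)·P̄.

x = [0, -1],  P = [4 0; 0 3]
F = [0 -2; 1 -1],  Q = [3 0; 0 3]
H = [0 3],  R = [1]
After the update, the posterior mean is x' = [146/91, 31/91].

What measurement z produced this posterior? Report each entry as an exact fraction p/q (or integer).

z = [1]

x̄ = F·x = [2, 1]
P̄ = F·P·Fᵀ + Q = [15 6; 6 10]
S = H·P̄·Hᵀ + R = [91]
K = P̄·Hᵀ·S⁻¹ = [18/91; 30/91]
x' − x̄ = [-36/91, -60/91] = K·y
y = (KᵀK)⁻¹·Kᵀ·(x' − x̄) = [-2]
z = y + H·x̄ = [-2] + [3] = [1]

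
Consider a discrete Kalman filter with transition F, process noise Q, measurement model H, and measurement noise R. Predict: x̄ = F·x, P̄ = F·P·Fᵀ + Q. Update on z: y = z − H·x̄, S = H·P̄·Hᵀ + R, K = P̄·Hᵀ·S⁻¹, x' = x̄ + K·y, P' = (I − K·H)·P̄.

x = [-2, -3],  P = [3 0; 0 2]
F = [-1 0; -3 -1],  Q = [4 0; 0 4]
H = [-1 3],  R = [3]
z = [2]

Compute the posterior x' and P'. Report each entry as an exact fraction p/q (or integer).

x̄ = F·x = [2, 9]
P̄ = F·P·Fᵀ + Q = [7 9; 9 33]
y = z − H·x̄ = [-23]
S = H·P̄·Hᵀ + R = [253]
K = P̄·Hᵀ·S⁻¹ = [20/253; 90/253]
x' = x̄ + K·y = [2/11, 9/11]
P' = (I − K·H)·P̄ = [1371/253 477/253; 477/253 249/253]

x' = [2/11, 9/11]
P' = [1371/253 477/253; 477/253 249/253]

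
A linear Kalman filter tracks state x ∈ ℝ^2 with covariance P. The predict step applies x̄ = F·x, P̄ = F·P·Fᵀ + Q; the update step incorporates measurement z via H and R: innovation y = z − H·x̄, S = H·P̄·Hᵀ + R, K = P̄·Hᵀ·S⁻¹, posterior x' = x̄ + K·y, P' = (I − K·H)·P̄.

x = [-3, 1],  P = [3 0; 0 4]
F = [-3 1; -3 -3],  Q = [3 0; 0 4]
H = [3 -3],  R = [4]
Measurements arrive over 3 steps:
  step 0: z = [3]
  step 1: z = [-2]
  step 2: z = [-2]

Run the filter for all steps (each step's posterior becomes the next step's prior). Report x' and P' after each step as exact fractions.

step 0: x' = [5917/643, 5262/643], P' = [18613/643 18537/643; 18537/643 18745/643]
step 1: x' = [-9516153/2742361, -7773819/2742361], P' = [31808488/2742361 32390628/2742361; 32390628/2742361 34190452/2742361]
step 2: x' = [3056377098/1021432655, 108692076/29521175], P' = [2211917860/204286531 65055192/5904235; 65055192/5904235 344002952/29521175]

step 0: x̄ = F·x = [10, 6]
step 0: P̄ = F·P·Fᵀ + Q = [34 15; 15 67]
step 0: y = z − H·x̄ = [-9]
step 0: S = H·P̄·Hᵀ + R = [643]
step 0: K = P̄·Hᵀ·S⁻¹ = [57/643; -156/643]
step 0: x' = x̄ + K·y = [5917/643, 5262/643]
step 0: P' = (I − K·H)·P̄ = [18613/643 18537/643; 18537/643 18745/643]
step 1: x̄ = F·x = [-12489/643, -33537/643]
step 1: P̄ = F·P·Fᵀ + Q = [76969/643 222504/643; 222504/643 672460/643]
step 1: y = z − H·x̄ = [-64430/643]
step 1: S = H·P̄·Hᵀ + R = [2742361/643]
step 1: K = P̄·Hᵀ·S⁻¹ = [-436605/2742361; -1349868/2742361]
step 1: x' = x̄ + K·y = [-9516153/2742361, -7773819/2742361]
step 1: P' = (I − K·H)·P̄ = [31808488/2742361 32390628/2742361; 32390628/2742361 34190452/2742361]
step 2: x̄ = F·x = [20774640/2742361, 51869916/2742361]
step 2: P̄ = F·P·Fᵀ + Q = [134350159/2742361 378048804/2742361; 378048804/2742361 1187991208/2742361]
step 2: y = z − H·x̄ = [87801106/2742361]
step 2: S = H·P̄·Hᵀ + R = [5107163275/2742361]
step 2: K = P̄·Hᵀ·S⁻¹ = [-146219187/1021432655; -14045244/29521175]
step 2: x' = x̄ + K·y = [3056377098/1021432655, 108692076/29521175]
step 2: P' = (I − K·H)·P̄ = [2211917860/204286531 65055192/5904235; 65055192/5904235 344002952/29521175]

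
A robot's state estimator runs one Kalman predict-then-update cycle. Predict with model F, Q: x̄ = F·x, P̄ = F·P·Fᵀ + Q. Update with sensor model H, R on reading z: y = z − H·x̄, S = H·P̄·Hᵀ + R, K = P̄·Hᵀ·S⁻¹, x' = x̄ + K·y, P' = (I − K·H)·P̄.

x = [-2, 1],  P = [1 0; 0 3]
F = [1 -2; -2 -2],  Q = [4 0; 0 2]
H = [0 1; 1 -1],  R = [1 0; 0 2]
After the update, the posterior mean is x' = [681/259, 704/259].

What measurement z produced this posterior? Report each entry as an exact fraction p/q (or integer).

x̄ = F·x = [-4, 2]
P̄ = F·P·Fᵀ + Q = [17 10; 10 18]
S = H·P̄·Hᵀ + R = [19 -8; -8 17]
K = P̄·Hᵀ·S⁻¹ = [226/259 213/259; 242/259 -8/259]
x' − x̄ = [1717/259, 186/259] = K·y
y = (KᵀK)⁻¹·Kᵀ·(x' − x̄) = [1, 7]
z = y + H·x̄ = [1, 7] + [2, -6] = [3, 1]

z = [3, 1]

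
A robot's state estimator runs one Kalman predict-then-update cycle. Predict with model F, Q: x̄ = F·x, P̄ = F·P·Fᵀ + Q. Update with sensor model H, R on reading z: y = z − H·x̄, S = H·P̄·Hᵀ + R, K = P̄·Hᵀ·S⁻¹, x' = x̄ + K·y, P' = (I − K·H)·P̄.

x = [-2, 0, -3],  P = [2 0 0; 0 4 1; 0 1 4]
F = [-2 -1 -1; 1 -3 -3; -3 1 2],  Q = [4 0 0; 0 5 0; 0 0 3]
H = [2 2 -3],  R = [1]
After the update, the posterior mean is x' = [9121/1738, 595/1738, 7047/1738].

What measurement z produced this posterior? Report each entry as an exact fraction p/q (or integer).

z = [-1]

x̄ = F·x = [7, 7, 0]
P̄ = F·P·Fᵀ + Q = [22 26 -3; 26 97 -51; -3 -51 45]
S = H·P̄·Hᵀ + R = [1738]
K = P̄·Hᵀ·S⁻¹ = [105/1738; 399/1738; -243/1738]
x' − x̄ = [-3045/1738, -11571/1738, 7047/1738] = K·y
y = (KᵀK)⁻¹·Kᵀ·(x' − x̄) = [-29]
z = y + H·x̄ = [-29] + [28] = [-1]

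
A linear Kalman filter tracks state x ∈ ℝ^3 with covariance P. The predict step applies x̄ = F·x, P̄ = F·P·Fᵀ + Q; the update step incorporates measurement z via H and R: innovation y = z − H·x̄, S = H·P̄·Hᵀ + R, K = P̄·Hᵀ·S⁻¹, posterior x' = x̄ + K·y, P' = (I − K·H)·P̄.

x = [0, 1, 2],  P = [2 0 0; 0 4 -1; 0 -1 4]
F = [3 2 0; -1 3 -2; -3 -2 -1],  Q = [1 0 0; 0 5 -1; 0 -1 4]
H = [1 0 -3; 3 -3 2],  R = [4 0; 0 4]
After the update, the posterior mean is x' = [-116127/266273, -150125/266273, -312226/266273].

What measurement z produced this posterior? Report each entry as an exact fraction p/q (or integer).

x̄ = F·x = [2, -1, -4]
P̄ = F·P·Fᵀ + Q = [35 22 -32; 22 71 -12; -32 -12 38]
S = H·P̄·Hᵀ + R = [573 -73; -73 474]
K = P̄·Hᵀ·S⁻¹ = [60269/266273 -4762/266273; 15009/266273 -93749/266273; -68036/266273 -1490/266273]
x' − x̄ = [-648673/266273, 116148/266273, 752866/266273] = K·y
y = (KᵀK)⁻¹·Kᵀ·(x' − x̄) = [-11, -3]
z = y + H·x̄ = [-11, -3] + [14, 1] = [3, -2]

z = [3, -2]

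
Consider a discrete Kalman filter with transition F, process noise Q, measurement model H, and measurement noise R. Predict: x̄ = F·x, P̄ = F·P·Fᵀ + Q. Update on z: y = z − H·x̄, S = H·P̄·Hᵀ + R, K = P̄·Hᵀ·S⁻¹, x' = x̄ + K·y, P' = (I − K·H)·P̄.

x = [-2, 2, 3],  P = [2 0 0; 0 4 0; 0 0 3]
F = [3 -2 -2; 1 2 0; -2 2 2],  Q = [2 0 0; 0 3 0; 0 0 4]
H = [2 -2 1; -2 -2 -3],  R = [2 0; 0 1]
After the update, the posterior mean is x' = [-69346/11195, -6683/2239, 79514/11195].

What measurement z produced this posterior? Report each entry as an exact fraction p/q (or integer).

x̄ = F·x = [-16, 2, 14]
P̄ = F·P·Fᵀ + Q = [48 -10 -40; -10 21 12; -40 12 40]
S = H·P̄·Hᵀ + R = [190 140; 140 221]
K = P̄·Hᵀ·S⁻¹ = [5318/11195 -228/2239; -293/2239 -402/2239; -2592/11195 -320/2239]
x' − x̄ = [109774/11195, -11161/2239, -77216/11195] = K·y
y = (KᵀK)⁻¹·Kᵀ·(x' − x̄) = [23, 11]
z = y + H·x̄ = [23, 11] + [-22, -14] = [1, -3]

z = [1, -3]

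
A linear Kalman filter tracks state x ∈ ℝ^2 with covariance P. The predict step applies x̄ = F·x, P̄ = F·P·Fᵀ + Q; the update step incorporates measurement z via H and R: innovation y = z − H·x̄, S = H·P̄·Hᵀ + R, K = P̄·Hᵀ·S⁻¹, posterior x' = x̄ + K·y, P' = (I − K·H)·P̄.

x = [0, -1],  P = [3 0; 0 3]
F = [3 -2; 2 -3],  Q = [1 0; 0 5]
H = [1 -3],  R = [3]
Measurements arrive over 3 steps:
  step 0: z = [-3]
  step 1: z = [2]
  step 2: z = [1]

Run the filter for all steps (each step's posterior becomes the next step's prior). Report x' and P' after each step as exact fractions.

step 0: x' = [174/223, 285/223], P' = [4296/223 1500/223; 1500/223 596/223]
step 1: x' = [131/81, -26/135], P' = [32692/351 283/9; 283/9 164/15]
step 2: x' = [-93923/19953, -109664/59859], P' = [688309/2217 697495/6651; 697495/6651 713137/19953]

step 0: x̄ = F·x = [2, 3]
step 0: P̄ = F·P·Fᵀ + Q = [40 36; 36 44]
step 0: y = z − H·x̄ = [4]
step 0: S = H·P̄·Hᵀ + R = [223]
step 0: K = P̄·Hᵀ·S⁻¹ = [-68/223; -96/223]
step 0: x' = x̄ + K·y = [174/223, 285/223]
step 0: P' = (I − K·H)·P̄ = [4296/223 1500/223; 1500/223 596/223]
step 1: x̄ = F·x = [-48/223, -507/223]
step 1: P̄ = F·P·Fᵀ + Q = [23271/223 9852/223; 9852/223 5663/223]
step 1: y = z − H·x̄ = [-1027/223]
step 1: S = H·P̄·Hᵀ + R = [15795/223]
step 1: K = P̄·Hᵀ·S⁻¹ = [-419/1053; -61/135]
step 1: x' = x̄ + K·y = [131/81, -26/135]
step 1: P' = (I − K·H)·P̄ = [32692/351 283/9; 283/9 164/15]
step 2: x̄ = F·x = [707/135, 1544/405]
step 2: P̄ = F·P·Fᵀ + Q = [98603/195 126161/585; 126161/585 173087/1755]
step 2: y = z − H·x̄ = [36/5]
step 2: S = H·P̄·Hᵀ + R = [6651/65]
step 2: K = P̄·Hᵀ·S⁻¹ = [-3062/2217; -1738/2217]
step 2: x' = x̄ + K·y = [-93923/19953, -109664/59859]
step 2: P' = (I − K·H)·P̄ = [688309/2217 697495/6651; 697495/6651 713137/19953]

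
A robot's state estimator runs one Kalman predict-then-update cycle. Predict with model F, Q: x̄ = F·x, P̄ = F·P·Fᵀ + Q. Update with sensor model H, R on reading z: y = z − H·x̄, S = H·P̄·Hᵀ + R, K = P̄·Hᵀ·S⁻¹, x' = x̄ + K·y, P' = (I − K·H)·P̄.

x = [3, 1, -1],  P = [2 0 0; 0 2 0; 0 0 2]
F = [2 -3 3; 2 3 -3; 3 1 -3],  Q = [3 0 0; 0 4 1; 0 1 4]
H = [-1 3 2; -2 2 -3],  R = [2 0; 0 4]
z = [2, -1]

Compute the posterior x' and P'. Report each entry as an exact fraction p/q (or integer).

x̄ = F·x = [0, 12, 13]
P̄ = F·P·Fᵀ + Q = [47 -28 -12; -28 48 37; -12 37 42]
y = z − H·x̄ = [-60, 14]
S = H·P̄·Hᵀ + R = [1309 181; 181 398]
K = P̄·Hᵀ·S⁻¹ = [-41056/488221 -121171/488221; 90487/488221 9143/488221; 87454/488221 -74119/488221]
x' = x̄ + K·y = [766966/488221, 557434/488221, 61967/488221]
P' = (I − K·H)·P̄ = [2769213/488221 1397599/488221 -752848/488221; 1397599/488221 799943/488221 -410628/488221; -752848/488221 -410628/488221 326972/488221]

x' = [766966/488221, 557434/488221, 61967/488221]
P' = [2769213/488221 1397599/488221 -752848/488221; 1397599/488221 799943/488221 -410628/488221; -752848/488221 -410628/488221 326972/488221]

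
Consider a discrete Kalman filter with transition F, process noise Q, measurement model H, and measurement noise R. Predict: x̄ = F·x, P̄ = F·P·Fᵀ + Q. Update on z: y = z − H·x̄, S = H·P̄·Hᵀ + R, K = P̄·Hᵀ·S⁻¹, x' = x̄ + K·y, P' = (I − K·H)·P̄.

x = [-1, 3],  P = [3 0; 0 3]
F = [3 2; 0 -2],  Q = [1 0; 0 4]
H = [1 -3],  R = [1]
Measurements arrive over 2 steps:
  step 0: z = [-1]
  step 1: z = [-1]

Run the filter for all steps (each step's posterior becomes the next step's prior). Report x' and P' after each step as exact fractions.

step 0: x' = [-901/257, -222/257], P' = [4504/257 1476/257; 1476/257 512/257]
step 1: x' = [-176294/76959, -32408/76959], P' = [2419597/153918 387722/76959; 387722/76959 132596/76959]

step 0: x̄ = F·x = [3, -6]
step 0: P̄ = F·P·Fᵀ + Q = [40 -12; -12 16]
step 0: y = z − H·x̄ = [-22]
step 0: S = H·P̄·Hᵀ + R = [257]
step 0: K = P̄·Hᵀ·S⁻¹ = [76/257; -60/257]
step 0: x' = x̄ + K·y = [-901/257, -222/257]
step 0: P' = (I − K·H)·P̄ = [4504/257 1476/257; 1476/257 512/257]
step 1: x̄ = F·x = [-3147/257, 444/257]
step 1: P̄ = F·P·Fᵀ + Q = [60553/257 -10904/257; -10904/257 3076/257]
step 1: y = z − H·x̄ = [4222/257]
step 1: S = H·P̄·Hᵀ + R = [153918/257]
step 1: K = P̄·Hᵀ·S⁻¹ = [93265/153918; -10066/76959]
step 1: x' = x̄ + K·y = [-176294/76959, -32408/76959]
step 1: P' = (I − K·H)·P̄ = [2419597/153918 387722/76959; 387722/76959 132596/76959]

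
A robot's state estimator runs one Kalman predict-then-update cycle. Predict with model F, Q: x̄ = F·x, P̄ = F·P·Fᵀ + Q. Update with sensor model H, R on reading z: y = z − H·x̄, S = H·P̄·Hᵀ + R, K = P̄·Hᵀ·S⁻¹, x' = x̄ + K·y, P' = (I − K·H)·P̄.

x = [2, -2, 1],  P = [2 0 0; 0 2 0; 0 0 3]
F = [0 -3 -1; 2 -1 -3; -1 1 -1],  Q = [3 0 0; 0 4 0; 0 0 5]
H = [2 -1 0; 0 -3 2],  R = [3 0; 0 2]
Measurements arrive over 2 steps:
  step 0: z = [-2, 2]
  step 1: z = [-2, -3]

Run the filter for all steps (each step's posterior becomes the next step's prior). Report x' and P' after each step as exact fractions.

step 0: x' = [-5876/2765, -7248/2765, -8272/2765], P' = [54303/30415 68394/30415 98016/30415; 68394/30415 144162/30415 207048/30415; 98016/30415 207048/30415 311907/30415]
step 1: x' = [-375604519/1245832663, 925996017/1245832663, -424134885/1245832663], P' = [2090834655/1245832663 2188628634/1245832663 3067403628/1245832663; 2188628634/1245832663 3929134878/1245832663 5482132206/1245832663; 3067403628/1245832663 5482132206/1245832663 8225143084/1245832663]

step 0: x̄ = F·x = [5, 3, -5]
step 0: P̄ = F·P·Fᵀ + Q = [24 15 -3; 15 41 3; -3 3 12]
step 0: y = z − H·x̄ = [-9, 21]
step 0: S = H·P̄·Hᵀ + R = [80 15; 15 383]
step 0: K = P̄·Hᵀ·S⁻¹ = [13404/30415 -915/6083; -2458/30415 -1839/6083; -3672/30415 267/6083]
step 0: x' = x̄ + K·y = [-5876/2765, -7248/2765, -8272/2765]
step 0: P' = (I − K·H)·P̄ = [54303/30415 68394/30415 98016/30415; 68394/30415 144162/30415 207048/30415; 98016/30415 207048/30415 311907/30415]
step 1: x̄ = F·x = [4288/395, 20312/2765, 1380/553]
step 1: P̄ = F·P·Fᵀ + Q = [420414/4345 36783/395 17049/869; 36783/395 280247/2765 10401/553; 17049/869 10401/553 61519/6083]
step 1: y = z − H·x̄ = [-9050/553, 38841/2765]
step 1: S = H·P̄·Hᵀ + R = [723278/6083 -1300569/6083; -1300569/6083 22171003/30415]
step 1: K = P̄·Hᵀ·S⁻¹ = [664346892/1245832663 -215539323/1245832663; 149374130/1245832663 -411570111/1245832663; 217558350/1245832663 1944775/1245832663]
step 1: x' = x̄ + K·y = [-375604519/1245832663, 925996017/1245832663, -424134885/1245832663]
step 1: P' = (I − K·H)·P̄ = [2090834655/1245832663 2188628634/1245832663 3067403628/1245832663; 2188628634/1245832663 3929134878/1245832663 5482132206/1245832663; 3067403628/1245832663 5482132206/1245832663 8225143084/1245832663]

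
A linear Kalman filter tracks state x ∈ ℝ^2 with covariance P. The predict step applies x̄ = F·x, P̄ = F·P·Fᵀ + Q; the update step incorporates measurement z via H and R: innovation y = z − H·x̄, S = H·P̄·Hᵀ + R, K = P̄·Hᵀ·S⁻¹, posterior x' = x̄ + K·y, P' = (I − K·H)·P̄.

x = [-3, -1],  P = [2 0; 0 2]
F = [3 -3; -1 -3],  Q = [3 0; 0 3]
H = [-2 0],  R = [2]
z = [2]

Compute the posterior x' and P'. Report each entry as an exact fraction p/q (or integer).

x̄ = F·x = [-6, 6]
P̄ = F·P·Fᵀ + Q = [39 12; 12 23]
y = z − H·x̄ = [-10]
S = H·P̄·Hᵀ + R = [158]
K = P̄·Hᵀ·S⁻¹ = [-39/79; -12/79]
x' = x̄ + K·y = [-84/79, 594/79]
P' = (I − K·H)·P̄ = [39/79 12/79; 12/79 1529/79]

x' = [-84/79, 594/79]
P' = [39/79 12/79; 12/79 1529/79]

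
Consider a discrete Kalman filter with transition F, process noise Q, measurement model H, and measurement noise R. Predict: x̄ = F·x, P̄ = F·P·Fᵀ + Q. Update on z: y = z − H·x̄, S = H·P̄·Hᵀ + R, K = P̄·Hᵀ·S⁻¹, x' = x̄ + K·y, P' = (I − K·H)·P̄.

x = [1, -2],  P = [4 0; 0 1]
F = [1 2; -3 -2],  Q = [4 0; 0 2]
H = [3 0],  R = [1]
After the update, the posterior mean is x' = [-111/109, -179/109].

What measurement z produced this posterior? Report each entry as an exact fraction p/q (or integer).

x̄ = F·x = [-3, 1]
P̄ = F·P·Fᵀ + Q = [12 -16; -16 42]
S = H·P̄·Hᵀ + R = [109]
K = P̄·Hᵀ·S⁻¹ = [36/109; -48/109]
x' − x̄ = [216/109, -288/109] = K·y
y = (KᵀK)⁻¹·Kᵀ·(x' − x̄) = [6]
z = y + H·x̄ = [6] + [-9] = [-3]

z = [-3]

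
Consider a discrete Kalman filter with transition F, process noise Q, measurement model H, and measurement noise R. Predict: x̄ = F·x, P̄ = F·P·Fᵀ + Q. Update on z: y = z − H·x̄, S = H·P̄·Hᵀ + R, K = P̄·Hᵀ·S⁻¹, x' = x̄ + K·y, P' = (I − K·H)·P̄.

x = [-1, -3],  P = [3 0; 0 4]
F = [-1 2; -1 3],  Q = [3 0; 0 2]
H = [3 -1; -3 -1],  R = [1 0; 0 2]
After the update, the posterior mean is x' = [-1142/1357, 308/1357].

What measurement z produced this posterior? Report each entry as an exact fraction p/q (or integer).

x̄ = F·x = [-5, -8]
P̄ = F·P·Fᵀ + Q = [22 27; 27 41]
S = H·P̄·Hᵀ + R = [78 -157; -157 403]
K = P̄·Hᵀ·S⁻¹ = [1116/6785 -1131/6785; -3034/6785 -3236/6785]
x' − x̄ = [5643/1357, 11164/1357] = K·y
y = (KᵀK)⁻¹·Kᵀ·(x' − x̄) = [4, -21]
z = y + H·x̄ = [4, -21] + [-7, 23] = [-3, 2]

z = [-3, 2]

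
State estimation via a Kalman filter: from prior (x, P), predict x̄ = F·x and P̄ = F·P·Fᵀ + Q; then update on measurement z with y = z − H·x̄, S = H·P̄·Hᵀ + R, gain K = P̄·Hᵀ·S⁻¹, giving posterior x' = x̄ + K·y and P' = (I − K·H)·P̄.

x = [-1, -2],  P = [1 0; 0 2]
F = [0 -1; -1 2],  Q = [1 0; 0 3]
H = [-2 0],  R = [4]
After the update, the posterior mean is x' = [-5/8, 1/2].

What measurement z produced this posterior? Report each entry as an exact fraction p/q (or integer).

x̄ = F·x = [2, -3]
P̄ = F·P·Fᵀ + Q = [3 -4; -4 12]
S = H·P̄·Hᵀ + R = [16]
K = P̄·Hᵀ·S⁻¹ = [-3/8; 1/2]
x' − x̄ = [-21/8, 7/2] = K·y
y = (KᵀK)⁻¹·Kᵀ·(x' − x̄) = [7]
z = y + H·x̄ = [7] + [-4] = [3]

z = [3]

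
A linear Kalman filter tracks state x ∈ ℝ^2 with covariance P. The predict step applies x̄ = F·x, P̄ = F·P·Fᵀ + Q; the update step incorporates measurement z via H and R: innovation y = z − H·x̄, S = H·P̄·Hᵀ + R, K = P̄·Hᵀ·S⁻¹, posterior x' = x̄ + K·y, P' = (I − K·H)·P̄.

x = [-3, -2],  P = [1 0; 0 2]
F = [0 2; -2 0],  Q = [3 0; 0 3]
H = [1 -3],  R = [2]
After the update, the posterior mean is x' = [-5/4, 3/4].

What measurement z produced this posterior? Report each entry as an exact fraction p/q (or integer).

x̄ = F·x = [-4, 6]
P̄ = F·P·Fᵀ + Q = [11 0; 0 7]
S = H·P̄·Hᵀ + R = [76]
K = P̄·Hᵀ·S⁻¹ = [11/76; -21/76]
x' − x̄ = [11/4, -21/4] = K·y
y = (KᵀK)⁻¹·Kᵀ·(x' − x̄) = [19]
z = y + H·x̄ = [19] + [-22] = [-3]

z = [-3]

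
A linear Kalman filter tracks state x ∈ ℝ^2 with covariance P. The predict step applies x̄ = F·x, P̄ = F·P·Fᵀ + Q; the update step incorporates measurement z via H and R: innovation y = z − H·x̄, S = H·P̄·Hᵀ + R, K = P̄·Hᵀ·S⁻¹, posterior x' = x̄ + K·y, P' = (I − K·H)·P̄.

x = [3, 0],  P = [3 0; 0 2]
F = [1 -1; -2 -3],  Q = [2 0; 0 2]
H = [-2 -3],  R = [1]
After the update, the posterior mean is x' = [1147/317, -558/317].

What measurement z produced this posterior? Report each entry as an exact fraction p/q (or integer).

z = [-2]

x̄ = F·x = [3, -6]
P̄ = F·P·Fᵀ + Q = [7 0; 0 32]
S = H·P̄·Hᵀ + R = [317]
K = P̄·Hᵀ·S⁻¹ = [-14/317; -96/317]
x' − x̄ = [196/317, 1344/317] = K·y
y = (KᵀK)⁻¹·Kᵀ·(x' − x̄) = [-14]
z = y + H·x̄ = [-14] + [12] = [-2]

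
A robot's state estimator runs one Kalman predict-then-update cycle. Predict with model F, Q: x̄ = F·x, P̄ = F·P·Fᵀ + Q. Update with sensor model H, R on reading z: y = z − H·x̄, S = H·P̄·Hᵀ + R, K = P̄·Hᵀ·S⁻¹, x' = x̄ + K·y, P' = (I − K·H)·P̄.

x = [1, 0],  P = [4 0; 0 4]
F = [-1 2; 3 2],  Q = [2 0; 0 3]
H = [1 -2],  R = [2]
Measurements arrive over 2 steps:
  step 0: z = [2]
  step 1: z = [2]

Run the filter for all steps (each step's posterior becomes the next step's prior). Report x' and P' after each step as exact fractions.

step 0: x' = [-17/38, -45/38], P' = [1205/57 599/57; 599/57 326/57]
step 1: x' = [-50035/26011, -51095/26011], P' = [310706/78033 155296/78033; 155296/78033 116579/78033]

step 0: x̄ = F·x = [-1, 3]
step 0: P̄ = F·P·Fᵀ + Q = [22 4; 4 55]
step 0: y = z − H·x̄ = [9]
step 0: S = H·P̄·Hᵀ + R = [228]
step 0: K = P̄·Hᵀ·S⁻¹ = [7/114; -53/114]
step 0: x' = x̄ + K·y = [-17/38, -45/38]
step 0: P' = (I − K·H)·P̄ = [1205/57 599/57; 599/57 326/57]
step 1: x̄ = F·x = [-73/38, -141/38]
step 1: P̄ = F·P·Fᵀ + Q = [227/57 85/57; 85/57 19508/57]
step 1: y = z − H·x̄ = [-7/2]
step 1: S = H·P̄·Hᵀ + R = [1369]
step 1: K = P̄·Hᵀ·S⁻¹ = [1/1369; -683/1369]
step 1: x' = x̄ + K·y = [-50035/26011, -51095/26011]
step 1: P' = (I − K·H)·P̄ = [310706/78033 155296/78033; 155296/78033 116579/78033]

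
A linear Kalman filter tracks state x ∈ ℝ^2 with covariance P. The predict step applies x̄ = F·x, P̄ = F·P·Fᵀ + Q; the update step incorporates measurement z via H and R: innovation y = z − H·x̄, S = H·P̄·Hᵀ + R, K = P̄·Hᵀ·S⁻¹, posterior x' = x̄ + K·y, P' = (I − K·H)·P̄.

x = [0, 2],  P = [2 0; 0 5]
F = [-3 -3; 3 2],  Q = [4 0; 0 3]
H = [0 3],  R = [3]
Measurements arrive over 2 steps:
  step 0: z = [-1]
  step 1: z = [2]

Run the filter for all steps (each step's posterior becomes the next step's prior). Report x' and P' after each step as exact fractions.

step 0: x̄ = F·x = [-6, 4]
step 0: P̄ = F·P·Fᵀ + Q = [67 -48; -48 41]
step 0: y = z − H·x̄ = [-13]
step 0: S = H·P̄·Hᵀ + R = [372]
step 0: K = P̄·Hᵀ·S⁻¹ = [-12/31; 41/124]
step 0: x' = x̄ + K·y = [-30/31, -37/124]
step 0: P' = (I − K·H)·P̄ = [349/31 -12/31; -12/31 41/124]
step 1: x̄ = F·x = [471/124, -7/2]
step 1: P̄ = F·P·Fᵀ + Q = [12565/124 -195/2; -195/2 101]
step 1: y = z − H·x̄ = [25/2]
step 1: S = H·P̄·Hᵀ + R = [912]
step 1: K = P̄·Hᵀ·S⁻¹ = [-195/608; 101/304]
step 1: x' = x̄ + K·y = [-7941/37696, 397/608]
step 1: P' = (I − K·H)·P̄ = [283435/37696 -195/608; -195/608 101/304]

step 0: x' = [-30/31, -37/124], P' = [349/31 -12/31; -12/31 41/124]
step 1: x' = [-7941/37696, 397/608], P' = [283435/37696 -195/608; -195/608 101/304]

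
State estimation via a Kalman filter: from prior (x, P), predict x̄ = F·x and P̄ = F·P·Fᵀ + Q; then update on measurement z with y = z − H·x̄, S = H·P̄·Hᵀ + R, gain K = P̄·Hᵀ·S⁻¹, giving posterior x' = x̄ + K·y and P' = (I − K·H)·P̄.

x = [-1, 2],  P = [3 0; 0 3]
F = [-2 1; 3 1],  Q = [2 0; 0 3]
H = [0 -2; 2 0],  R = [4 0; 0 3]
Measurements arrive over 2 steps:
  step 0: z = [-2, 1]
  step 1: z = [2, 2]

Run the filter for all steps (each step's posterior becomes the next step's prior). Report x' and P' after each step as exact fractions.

step 0: x' = [512/757, 791/757], P' = [1059/1514 -45/1514; -45/1514 1443/1514]
step 1: x' = [46715/47363, -30188/47363], P' = [61617/94726 -3717/94726; -3717/94726 169407/189452]

step 0: x̄ = F·x = [4, -1]
step 0: P̄ = F·P·Fᵀ + Q = [17 -15; -15 33]
step 0: y = z − H·x̄ = [-4, -7]
step 0: S = H·P̄·Hᵀ + R = [136 60; 60 71]
step 0: K = P̄·Hᵀ·S⁻¹ = [45/3028 353/757; -1443/3028 -15/757]
step 0: x' = x̄ + K·y = [512/757, 791/757]
step 0: P' = (I − K·H)·P̄ = [1059/1514 -45/1514; -45/1514 1443/1514]
step 1: x̄ = F·x = [-233/757, 2327/757]
step 1: P̄ = F·P·Fᵀ + Q = [8887/1514 -2478/757; -2478/757 7623/757]
step 1: y = z − H·x̄ = [6168/757, 1980/757]
step 1: S = H·P̄·Hᵀ + R = [33520/757 9912/757; 9912/757 20045/757]
step 1: K = P̄·Hᵀ·S⁻¹ = [3717/189452 20539/47363; -169407/378904 -1239/47363]
step 1: x' = x̄ + K·y = [46715/47363, -30188/47363]
step 1: P' = (I − K·H)·P̄ = [61617/94726 -3717/94726; -3717/94726 169407/189452]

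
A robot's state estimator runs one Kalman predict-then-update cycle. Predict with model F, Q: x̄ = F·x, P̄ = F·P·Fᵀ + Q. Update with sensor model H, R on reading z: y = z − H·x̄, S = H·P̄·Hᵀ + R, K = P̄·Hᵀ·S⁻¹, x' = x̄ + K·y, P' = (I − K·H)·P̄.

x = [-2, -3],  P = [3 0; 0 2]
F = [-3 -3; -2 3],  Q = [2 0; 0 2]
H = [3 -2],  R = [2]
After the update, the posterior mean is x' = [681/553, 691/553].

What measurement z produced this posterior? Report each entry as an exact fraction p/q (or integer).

z = [1]

x̄ = F·x = [15, -5]
P̄ = F·P·Fᵀ + Q = [47 0; 0 32]
S = H·P̄·Hᵀ + R = [553]
K = P̄·Hᵀ·S⁻¹ = [141/553; -64/553]
x' − x̄ = [-7614/553, 3456/553] = K·y
y = (KᵀK)⁻¹·Kᵀ·(x' − x̄) = [-54]
z = y + H·x̄ = [-54] + [55] = [1]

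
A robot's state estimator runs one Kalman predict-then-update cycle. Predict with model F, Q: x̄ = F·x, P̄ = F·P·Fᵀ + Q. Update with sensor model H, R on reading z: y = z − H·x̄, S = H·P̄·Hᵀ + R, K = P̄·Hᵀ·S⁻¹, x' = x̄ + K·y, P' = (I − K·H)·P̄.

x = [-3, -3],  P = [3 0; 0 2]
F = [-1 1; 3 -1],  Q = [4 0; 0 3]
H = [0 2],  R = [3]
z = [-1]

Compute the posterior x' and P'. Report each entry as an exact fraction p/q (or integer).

x̄ = F·x = [0, -6]
P̄ = F·P·Fᵀ + Q = [9 -11; -11 32]
y = z − H·x̄ = [11]
S = H·P̄·Hᵀ + R = [131]
K = P̄·Hᵀ·S⁻¹ = [-22/131; 64/131]
x' = x̄ + K·y = [-242/131, -82/131]
P' = (I − K·H)·P̄ = [695/131 -33/131; -33/131 96/131]

x' = [-242/131, -82/131]
P' = [695/131 -33/131; -33/131 96/131]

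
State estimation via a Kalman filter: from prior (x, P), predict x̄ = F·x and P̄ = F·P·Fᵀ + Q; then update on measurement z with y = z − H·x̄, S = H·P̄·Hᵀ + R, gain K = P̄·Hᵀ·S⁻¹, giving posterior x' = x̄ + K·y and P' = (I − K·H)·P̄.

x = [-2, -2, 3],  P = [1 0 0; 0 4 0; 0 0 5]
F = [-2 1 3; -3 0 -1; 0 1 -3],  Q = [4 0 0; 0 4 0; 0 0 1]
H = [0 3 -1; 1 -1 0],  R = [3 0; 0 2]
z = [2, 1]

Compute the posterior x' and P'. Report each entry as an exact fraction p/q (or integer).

x̄ = F·x = [11, 3, -11]
P̄ = F·P·Fᵀ + Q = [57 -9 -41; -9 18 15; -41 15 50]
y = z − H·x̄ = [-18, -7]
S = H·P̄·Hᵀ + R = [125 -25; -25 95]
K = P̄·Hᵀ·S⁻¹ = [298/1125 172/225; 101/375 -16/75; -1/6 -19/30]
x' = x̄ + K·y = [991/1125, -133/375, -107/30]
P' = (I − K·H)·P̄ = [3193/1125 491/375 47/15; 491/375 217/125 22/5; 47/15 22/5 137/10]

x' = [991/1125, -133/375, -107/30]
P' = [3193/1125 491/375 47/15; 491/375 217/125 22/5; 47/15 22/5 137/10]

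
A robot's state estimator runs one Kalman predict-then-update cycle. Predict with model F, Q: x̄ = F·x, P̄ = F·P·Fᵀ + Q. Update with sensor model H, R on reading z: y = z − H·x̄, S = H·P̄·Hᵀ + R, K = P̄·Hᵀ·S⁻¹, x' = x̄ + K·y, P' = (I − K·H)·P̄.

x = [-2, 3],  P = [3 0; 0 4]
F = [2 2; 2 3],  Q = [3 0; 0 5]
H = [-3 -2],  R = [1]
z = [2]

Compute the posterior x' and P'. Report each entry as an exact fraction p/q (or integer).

x̄ = F·x = [2, 5]
P̄ = F·P·Fᵀ + Q = [31 36; 36 53]
y = z − H·x̄ = [18]
S = H·P̄·Hᵀ + R = [924]
K = P̄·Hᵀ·S⁻¹ = [-5/28; -107/462]
x' = x̄ + K·y = [-17/14, 64/77]
P' = (I − K·H)·P̄ = [43/28 -31/14; -31/14 794/231]

x' = [-17/14, 64/77]
P' = [43/28 -31/14; -31/14 794/231]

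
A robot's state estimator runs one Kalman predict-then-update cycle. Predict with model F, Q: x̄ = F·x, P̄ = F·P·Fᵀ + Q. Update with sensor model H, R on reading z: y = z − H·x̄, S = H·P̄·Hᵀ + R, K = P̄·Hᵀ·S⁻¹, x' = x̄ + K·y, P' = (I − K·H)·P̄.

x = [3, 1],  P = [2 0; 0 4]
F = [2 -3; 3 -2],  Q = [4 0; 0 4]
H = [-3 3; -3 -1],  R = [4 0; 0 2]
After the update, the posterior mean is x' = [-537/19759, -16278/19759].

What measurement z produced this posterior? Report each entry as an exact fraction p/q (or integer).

x̄ = F·x = [3, 7]
P̄ = F·P·Fᵀ + Q = [48 36; 36 38]
S = H·P̄·Hᵀ + R = [130 102; 102 688]
K = P̄·Hᵀ·S⁻¹ = [-1602/19759 -4932/19759; 4755/19759 -4898/19759]
x' − x̄ = [-59814/19759, -154591/19759] = K·y
y = (KᵀK)⁻¹·Kᵀ·(x' − x̄) = [-15, 17]
z = y + H·x̄ = [-15, 17] + [12, -16] = [-3, 1]

z = [-3, 1]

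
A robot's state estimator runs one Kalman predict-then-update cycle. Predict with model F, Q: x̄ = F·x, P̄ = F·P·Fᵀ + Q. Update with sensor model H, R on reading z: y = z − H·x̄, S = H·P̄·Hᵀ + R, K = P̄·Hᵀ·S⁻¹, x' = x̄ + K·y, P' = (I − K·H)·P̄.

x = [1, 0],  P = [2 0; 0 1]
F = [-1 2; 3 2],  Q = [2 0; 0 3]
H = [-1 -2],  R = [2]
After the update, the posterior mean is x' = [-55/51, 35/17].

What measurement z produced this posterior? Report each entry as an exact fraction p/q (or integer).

x̄ = F·x = [-1, 3]
P̄ = F·P·Fᵀ + Q = [8 -2; -2 25]
S = H·P̄·Hᵀ + R = [102]
K = P̄·Hᵀ·S⁻¹ = [-2/51; -8/17]
x' − x̄ = [-4/51, -16/17] = K·y
y = (KᵀK)⁻¹·Kᵀ·(x' − x̄) = [2]
z = y + H·x̄ = [2] + [-5] = [-3]

z = [-3]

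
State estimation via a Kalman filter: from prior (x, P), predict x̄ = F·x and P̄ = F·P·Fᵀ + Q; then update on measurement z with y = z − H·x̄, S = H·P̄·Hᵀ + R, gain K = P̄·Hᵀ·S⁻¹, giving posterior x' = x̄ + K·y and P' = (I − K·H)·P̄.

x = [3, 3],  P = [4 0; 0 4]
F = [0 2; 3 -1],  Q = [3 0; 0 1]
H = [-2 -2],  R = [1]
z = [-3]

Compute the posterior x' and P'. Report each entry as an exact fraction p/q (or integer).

x' = [200/59, -108/59]
P' = [2879/177 -956/59; -956/59 967/59]

x̄ = F·x = [6, 6]
P̄ = F·P·Fᵀ + Q = [19 -8; -8 41]
y = z − H·x̄ = [21]
S = H·P̄·Hᵀ + R = [177]
K = P̄·Hᵀ·S⁻¹ = [-22/177; -22/59]
x' = x̄ + K·y = [200/59, -108/59]
P' = (I − K·H)·P̄ = [2879/177 -956/59; -956/59 967/59]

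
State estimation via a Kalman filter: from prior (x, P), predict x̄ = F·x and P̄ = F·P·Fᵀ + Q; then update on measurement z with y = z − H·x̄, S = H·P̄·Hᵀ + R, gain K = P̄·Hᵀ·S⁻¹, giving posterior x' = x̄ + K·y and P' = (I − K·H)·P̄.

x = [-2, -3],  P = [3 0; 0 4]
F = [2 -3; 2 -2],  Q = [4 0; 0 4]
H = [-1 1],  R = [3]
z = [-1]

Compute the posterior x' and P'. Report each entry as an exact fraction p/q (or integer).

x' = [43/15, 22/15]
P' = [524/15 476/15; 476/15 464/15]

x̄ = F·x = [5, 2]
P̄ = F·P·Fᵀ + Q = [52 36; 36 32]
y = z − H·x̄ = [2]
S = H·P̄·Hᵀ + R = [15]
K = P̄·Hᵀ·S⁻¹ = [-16/15; -4/15]
x' = x̄ + K·y = [43/15, 22/15]
P' = (I − K·H)·P̄ = [524/15 476/15; 476/15 464/15]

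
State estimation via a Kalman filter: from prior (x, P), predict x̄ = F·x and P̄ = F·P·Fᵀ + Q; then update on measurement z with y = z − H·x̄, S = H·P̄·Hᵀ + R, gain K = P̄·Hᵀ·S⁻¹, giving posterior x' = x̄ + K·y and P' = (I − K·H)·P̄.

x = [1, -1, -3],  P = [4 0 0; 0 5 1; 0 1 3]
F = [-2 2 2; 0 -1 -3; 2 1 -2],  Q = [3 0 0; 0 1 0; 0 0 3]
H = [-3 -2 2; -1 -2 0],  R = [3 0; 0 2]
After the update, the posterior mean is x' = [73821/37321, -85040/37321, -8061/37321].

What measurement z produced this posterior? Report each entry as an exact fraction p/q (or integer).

x̄ = F·x = [-10, 10, 7]
P̄ = F·P·Fᵀ + Q = [59 -36 -20; -36 39 12; -20 12 32]
S = H·P̄·Hᵀ + R = [530 37; 37 73]
K = P̄·Hᵀ·S⁻¹ = [-11066/37321 12255/37321; 5496/37321 -24258/37321; 7448/37321 -5820/37321]
x' − x̄ = [447031/37321, -458250/37321, -269308/37321] = K·y
y = (KᵀK)⁻¹·Kᵀ·(x' − x̄) = [-26, 13]
z = y + H·x̄ = [-26, 13] + [24, -10] = [-2, 3]

z = [-2, 3]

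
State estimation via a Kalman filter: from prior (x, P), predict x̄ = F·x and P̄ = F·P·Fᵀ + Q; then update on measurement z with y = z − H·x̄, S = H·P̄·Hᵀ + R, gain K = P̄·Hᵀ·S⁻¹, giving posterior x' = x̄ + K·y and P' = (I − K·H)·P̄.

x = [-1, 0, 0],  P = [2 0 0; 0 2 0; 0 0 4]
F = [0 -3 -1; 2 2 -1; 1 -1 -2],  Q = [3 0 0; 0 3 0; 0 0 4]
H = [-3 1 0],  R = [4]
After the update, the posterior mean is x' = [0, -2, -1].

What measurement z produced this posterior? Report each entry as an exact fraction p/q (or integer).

z = [-2]

x̄ = F·x = [0, -2, -1]
P̄ = F·P·Fᵀ + Q = [25 -8 14; -8 23 8; 14 8 24]
S = H·P̄·Hᵀ + R = [300]
K = P̄·Hᵀ·S⁻¹ = [-83/300; 47/300; -17/150]
x' − x̄ = [0, 0, 0] = K·y
y = (KᵀK)⁻¹·Kᵀ·(x' − x̄) = [0]
z = y + H·x̄ = [0] + [-2] = [-2]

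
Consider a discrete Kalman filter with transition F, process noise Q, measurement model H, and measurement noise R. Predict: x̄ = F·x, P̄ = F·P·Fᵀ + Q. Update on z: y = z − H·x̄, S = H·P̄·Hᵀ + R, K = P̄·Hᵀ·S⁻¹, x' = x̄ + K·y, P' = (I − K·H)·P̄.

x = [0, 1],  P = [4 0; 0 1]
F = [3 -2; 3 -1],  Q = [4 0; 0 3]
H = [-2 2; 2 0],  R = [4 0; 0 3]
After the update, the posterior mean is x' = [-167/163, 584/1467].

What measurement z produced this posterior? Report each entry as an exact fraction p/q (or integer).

x̄ = F·x = [-2, -1]
P̄ = F·P·Fᵀ + Q = [44 38; 38 40]
S = H·P̄·Hᵀ + R = [36 -24; -24 179]
K = P̄·Hᵀ·S⁻¹ = [-1/163 80/163; 635/1467 236/489]
x' − x̄ = [159/163, 2051/1467] = K·y
y = (KᵀK)⁻¹·Kᵀ·(x' − x̄) = [1, 2]
z = y + H·x̄ = [1, 2] + [2, -4] = [3, -2]

z = [3, -2]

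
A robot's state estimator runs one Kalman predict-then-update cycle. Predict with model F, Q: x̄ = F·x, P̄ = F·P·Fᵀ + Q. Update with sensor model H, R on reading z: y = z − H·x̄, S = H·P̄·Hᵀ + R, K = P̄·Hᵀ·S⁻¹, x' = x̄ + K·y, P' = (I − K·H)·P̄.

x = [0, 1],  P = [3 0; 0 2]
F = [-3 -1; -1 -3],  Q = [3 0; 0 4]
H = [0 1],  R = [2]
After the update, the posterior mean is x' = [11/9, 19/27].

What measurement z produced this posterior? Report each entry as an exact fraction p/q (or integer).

x̄ = F·x = [-1, -3]
P̄ = F·P·Fᵀ + Q = [32 15; 15 25]
S = H·P̄·Hᵀ + R = [27]
K = P̄·Hᵀ·S⁻¹ = [5/9; 25/27]
x' − x̄ = [20/9, 100/27] = K·y
y = (KᵀK)⁻¹·Kᵀ·(x' − x̄) = [4]
z = y + H·x̄ = [4] + [-3] = [1]

z = [1]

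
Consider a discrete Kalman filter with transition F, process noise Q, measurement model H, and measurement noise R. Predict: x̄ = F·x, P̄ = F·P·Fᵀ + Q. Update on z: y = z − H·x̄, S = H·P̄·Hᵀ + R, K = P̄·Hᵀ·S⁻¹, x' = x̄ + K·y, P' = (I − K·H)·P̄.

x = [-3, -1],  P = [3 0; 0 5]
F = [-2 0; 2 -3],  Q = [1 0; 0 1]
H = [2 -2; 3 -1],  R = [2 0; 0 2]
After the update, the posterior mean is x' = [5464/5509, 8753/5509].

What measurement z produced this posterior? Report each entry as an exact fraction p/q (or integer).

x̄ = F·x = [6, -3]
P̄ = F·P·Fᵀ + Q = [13 -12; -12 58]
S = H·P̄·Hᵀ + R = [382 290; 290 249]
K = P̄·Hᵀ·S⁻¹ = [-1170/5509 2491/5509; -3800/5509 2346/5509]
x' − x̄ = [-27590/5509, 25280/5509] = K·y
y = (KᵀK)⁻¹·Kᵀ·(x' − x̄) = [-19, -20]
z = y + H·x̄ = [-19, -20] + [18, 21] = [-1, 1]

z = [-1, 1]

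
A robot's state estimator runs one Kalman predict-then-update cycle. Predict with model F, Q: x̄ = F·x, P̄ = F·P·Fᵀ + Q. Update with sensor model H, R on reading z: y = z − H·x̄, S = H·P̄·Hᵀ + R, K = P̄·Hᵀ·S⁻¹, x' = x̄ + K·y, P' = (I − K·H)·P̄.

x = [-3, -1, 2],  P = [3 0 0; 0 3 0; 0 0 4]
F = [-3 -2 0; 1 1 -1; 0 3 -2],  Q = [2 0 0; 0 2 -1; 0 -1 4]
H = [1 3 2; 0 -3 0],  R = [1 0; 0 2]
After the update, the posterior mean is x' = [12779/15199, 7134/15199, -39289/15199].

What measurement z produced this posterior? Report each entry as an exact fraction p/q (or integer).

x̄ = F·x = [11, -6, -7]
P̄ = F·P·Fᵀ + Q = [41 -15 -18; -15 12 16; -18 16 47]
S = H·P̄·Hᵀ + R = [368 -159; -159 110]
K = P̄·Hᵀ·S⁻¹ = [2755/15199 10200/15199; 106/15199 -4821/15199; 6008/15199 2052/15199]
x' − x̄ = [-154410/15199, 98328/15199, 67104/15199] = K·y
y = (KᵀK)⁻¹·Kᵀ·(x' − x̄) = [18, -20]
z = y + H·x̄ = [18, -20] + [-21, 18] = [-3, -2]

z = [-3, -2]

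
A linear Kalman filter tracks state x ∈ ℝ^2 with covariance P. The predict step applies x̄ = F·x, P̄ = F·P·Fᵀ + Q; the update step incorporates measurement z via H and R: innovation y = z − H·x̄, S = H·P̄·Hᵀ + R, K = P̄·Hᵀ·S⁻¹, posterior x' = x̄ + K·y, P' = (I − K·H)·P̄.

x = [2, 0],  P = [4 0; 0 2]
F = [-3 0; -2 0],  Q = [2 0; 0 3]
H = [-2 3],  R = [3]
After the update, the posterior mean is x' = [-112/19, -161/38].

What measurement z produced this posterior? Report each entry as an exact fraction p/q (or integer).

x̄ = F·x = [-6, -4]
P̄ = F·P·Fᵀ + Q = [38 24; 24 19]
S = H·P̄·Hᵀ + R = [38]
K = P̄·Hᵀ·S⁻¹ = [-2/19; 9/38]
x' − x̄ = [2/19, -9/38] = K·y
y = (KᵀK)⁻¹·Kᵀ·(x' − x̄) = [-1]
z = y + H·x̄ = [-1] + [0] = [-1]

z = [-1]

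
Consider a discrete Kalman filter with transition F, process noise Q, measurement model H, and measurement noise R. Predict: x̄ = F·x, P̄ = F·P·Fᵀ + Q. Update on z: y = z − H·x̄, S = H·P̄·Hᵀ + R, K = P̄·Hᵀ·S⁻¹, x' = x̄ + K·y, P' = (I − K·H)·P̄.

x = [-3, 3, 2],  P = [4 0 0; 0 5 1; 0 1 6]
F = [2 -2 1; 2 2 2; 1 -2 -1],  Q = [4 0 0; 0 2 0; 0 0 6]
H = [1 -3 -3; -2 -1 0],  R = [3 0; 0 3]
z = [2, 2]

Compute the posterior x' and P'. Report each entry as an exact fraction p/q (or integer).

x̄ = F·x = [-10, 4, -11]
P̄ = F·P·Fᵀ + Q = [42 6 22; 6 70 -30; 22 -30 40]
y = z − H·x̄ = [-9, -14]
S = H·P̄·Hᵀ + R = [327 198; 198 265]
K = P̄·Hᵀ·S⁻¹ = [2230/15817 -7038/15817; -4658/15817 -1414/15817; 652/47451 -998/15817]
x' = x̄ + K·y = [-79708/15817, 124986/15817, -161971/15817]
P' = (I − K·H)·P̄ = [124554/15817 -227994/15817 267282/15817; -227994/15817 460230/15817 -531570/15817; 267282/15817 -531570/15817 1861340/47451]

x' = [-79708/15817, 124986/15817, -161971/15817]
P' = [124554/15817 -227994/15817 267282/15817; -227994/15817 460230/15817 -531570/15817; 267282/15817 -531570/15817 1861340/47451]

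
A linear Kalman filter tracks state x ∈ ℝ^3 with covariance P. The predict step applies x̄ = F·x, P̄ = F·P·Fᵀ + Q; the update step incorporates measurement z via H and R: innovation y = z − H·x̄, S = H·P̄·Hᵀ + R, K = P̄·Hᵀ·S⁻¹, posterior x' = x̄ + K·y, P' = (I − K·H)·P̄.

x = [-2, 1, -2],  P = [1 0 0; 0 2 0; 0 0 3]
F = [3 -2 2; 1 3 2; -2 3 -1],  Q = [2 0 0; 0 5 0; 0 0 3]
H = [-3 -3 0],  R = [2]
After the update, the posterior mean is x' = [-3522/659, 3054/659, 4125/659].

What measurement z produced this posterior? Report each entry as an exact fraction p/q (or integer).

x̄ = F·x = [-12, -3, 9]
P̄ = F·P·Fᵀ + Q = [31 3 -24; 3 36 10; -24 10 28]
S = H·P̄·Hᵀ + R = [659]
K = P̄·Hᵀ·S⁻¹ = [-102/659; -117/659; 42/659]
x' − x̄ = [4386/659, 5031/659, -1806/659] = K·y
y = (KᵀK)⁻¹·Kᵀ·(x' − x̄) = [-43]
z = y + H·x̄ = [-43] + [45] = [2]

z = [2]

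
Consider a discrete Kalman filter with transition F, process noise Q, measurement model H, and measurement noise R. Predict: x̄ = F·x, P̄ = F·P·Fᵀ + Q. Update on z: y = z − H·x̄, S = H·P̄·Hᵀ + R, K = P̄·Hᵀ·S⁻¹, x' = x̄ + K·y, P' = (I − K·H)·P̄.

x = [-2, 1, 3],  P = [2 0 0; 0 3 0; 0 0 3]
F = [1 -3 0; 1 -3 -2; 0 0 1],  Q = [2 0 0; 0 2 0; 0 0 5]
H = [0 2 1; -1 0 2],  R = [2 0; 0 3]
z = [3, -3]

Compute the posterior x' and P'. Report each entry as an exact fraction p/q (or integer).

x̄ = F·x = [-5, -11, 3]
P̄ = F·P·Fᵀ + Q = [31 29 0; 29 43 -6; 0 -6 8]
y = z − H·x̄ = [22, -14]
S = H·P̄·Hᵀ + R = [158 -66; -66 66]
K = P̄·Hᵀ·S⁻¹ = [27/92 -535/3036; 39/92 -599/3036; 3/23 283/759]
x' = x̄ + K·y = [2978/759, 826/759, 493/759]
P' = (I − K·H)·P̄ = [25853/3036 -5171/3036 3031/759; -5171/3036 3029/3036 -871/759; 3031/759 -871/759 1940/759]

x' = [2978/759, 826/759, 493/759]
P' = [25853/3036 -5171/3036 3031/759; -5171/3036 3029/3036 -871/759; 3031/759 -871/759 1940/759]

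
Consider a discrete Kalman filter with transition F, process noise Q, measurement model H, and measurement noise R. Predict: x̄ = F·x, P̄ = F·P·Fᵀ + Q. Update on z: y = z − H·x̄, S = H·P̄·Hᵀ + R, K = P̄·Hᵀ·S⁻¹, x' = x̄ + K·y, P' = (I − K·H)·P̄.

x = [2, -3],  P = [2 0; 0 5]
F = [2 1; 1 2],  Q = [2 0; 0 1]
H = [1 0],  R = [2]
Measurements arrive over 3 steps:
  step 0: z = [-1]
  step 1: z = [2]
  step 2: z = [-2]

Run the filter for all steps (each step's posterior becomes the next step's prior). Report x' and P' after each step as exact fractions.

step 0: x̄ = F·x = [1, -4]
step 0: P̄ = F·P·Fᵀ + Q = [15 14; 14 23]
step 0: y = z − H·x̄ = [-2]
step 0: S = H·P̄·Hᵀ + R = [17]
step 0: K = P̄·Hᵀ·S⁻¹ = [15/17; 14/17]
step 0: x' = x̄ + K·y = [-13/17, -96/17]
step 0: P' = (I − K·H)·P̄ = [30/17 28/17; 28/17 195/17]
step 1: x̄ = F·x = [-122/17, -205/17]
step 1: P̄ = F·P·Fᵀ + Q = [461/17 590/17; 590/17 939/17]
step 1: y = z − H·x̄ = [156/17]
step 1: S = H·P̄·Hᵀ + R = [495/17]
step 1: K = P̄·Hᵀ·S⁻¹ = [461/495; 118/99]
step 1: x' = x̄ + K·y = [226/165, -37/33]
step 1: P' = (I − K·H)·P̄ = [922/495 236/99; 236/99 1373/99]
step 2: x̄ = F·x = [89/55, -48/55]
step 2: P̄ = F·P·Fᵀ + Q = [1807/55 2386/55; 2386/55 3733/55]
step 2: y = z − H·x̄ = [-199/55]
step 2: S = H·P̄·Hᵀ + R = [1917/55]
step 2: K = P̄·Hᵀ·S⁻¹ = [1807/1917; 2386/1917]
step 2: x' = x̄ + K·y = [-3436/1917, -10306/1917]
step 2: P' = (I − K·H)·P̄ = [3614/1917 4772/1917; 4772/1917 26603/1917]

step 0: x' = [-13/17, -96/17], P' = [30/17 28/17; 28/17 195/17]
step 1: x' = [226/165, -37/33], P' = [922/495 236/99; 236/99 1373/99]
step 2: x' = [-3436/1917, -10306/1917], P' = [3614/1917 4772/1917; 4772/1917 26603/1917]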